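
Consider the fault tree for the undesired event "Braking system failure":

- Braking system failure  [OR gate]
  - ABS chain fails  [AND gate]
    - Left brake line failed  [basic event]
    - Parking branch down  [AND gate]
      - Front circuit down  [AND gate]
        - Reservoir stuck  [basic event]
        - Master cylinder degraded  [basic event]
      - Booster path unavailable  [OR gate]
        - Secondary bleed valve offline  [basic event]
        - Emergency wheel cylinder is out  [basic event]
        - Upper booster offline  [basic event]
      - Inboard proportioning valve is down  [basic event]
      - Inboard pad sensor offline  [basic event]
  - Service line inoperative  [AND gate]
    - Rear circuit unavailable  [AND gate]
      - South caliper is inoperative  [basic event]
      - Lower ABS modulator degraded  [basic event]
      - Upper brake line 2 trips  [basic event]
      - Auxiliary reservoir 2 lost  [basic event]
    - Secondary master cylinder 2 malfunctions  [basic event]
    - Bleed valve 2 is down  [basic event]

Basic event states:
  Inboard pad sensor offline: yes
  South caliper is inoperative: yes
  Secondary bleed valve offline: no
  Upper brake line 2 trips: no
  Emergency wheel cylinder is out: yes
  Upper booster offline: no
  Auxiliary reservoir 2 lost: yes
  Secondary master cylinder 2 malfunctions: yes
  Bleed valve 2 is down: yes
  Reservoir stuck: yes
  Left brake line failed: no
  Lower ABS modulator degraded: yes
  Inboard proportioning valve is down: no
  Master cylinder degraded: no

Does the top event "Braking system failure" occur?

Front circuit down [AND]: Reservoir stuck=occurs, Master cylinder degraded=not → not all inputs occur → does not occur.
Booster path unavailable [OR]: Secondary bleed valve offline=not, Emergency wheel cylinder is out=occurs, Upper booster offline=not → at least one input occurs → occurs.
Parking branch down [AND]: Front circuit down=not, Booster path unavailable=occurs, Inboard proportioning valve is down=not, Inboard pad sensor offline=occurs → not all inputs occur → does not occur.
ABS chain fails [AND]: Left brake line failed=not, Parking branch down=not → not all inputs occur → does not occur.
Rear circuit unavailable [AND]: South caliper is inoperative=occurs, Lower ABS modulator degraded=occurs, Upper brake line 2 trips=not, Auxiliary reservoir 2 lost=occurs → not all inputs occur → does not occur.
Service line inoperative [AND]: Rear circuit unavailable=not, Secondary master cylinder 2 malfunctions=occurs, Bleed valve 2 is down=occurs → not all inputs occur → does not occur.
Braking system failure [OR]: ABS chain fails=not, Service line inoperative=not → no input occurs → does not occur.

No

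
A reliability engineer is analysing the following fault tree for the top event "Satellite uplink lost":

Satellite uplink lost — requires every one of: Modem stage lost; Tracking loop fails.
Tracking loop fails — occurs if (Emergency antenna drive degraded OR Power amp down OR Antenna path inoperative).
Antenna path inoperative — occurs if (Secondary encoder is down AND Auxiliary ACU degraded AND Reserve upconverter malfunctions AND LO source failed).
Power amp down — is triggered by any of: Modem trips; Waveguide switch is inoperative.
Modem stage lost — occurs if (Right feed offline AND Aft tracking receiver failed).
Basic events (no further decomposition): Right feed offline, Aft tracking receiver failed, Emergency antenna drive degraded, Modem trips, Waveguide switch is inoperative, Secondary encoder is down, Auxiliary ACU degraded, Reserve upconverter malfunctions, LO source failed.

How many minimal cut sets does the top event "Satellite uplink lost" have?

4

Modem stage lost [AND]: one cut set from each child combined → 1 × 1 = 1 cut set(s).
Power amp down [OR]: union of children's cut sets → 2 cut set(s).
Antenna path inoperative [AND]: one cut set from each child combined → 1 × 1 × 1 × 1 = 1 cut set(s).
Tracking loop fails [OR]: union of children's cut sets → 4 cut set(s).
Satellite uplink lost [AND]: one cut set from each child combined → 1 × 4 = 4 cut set(s).
Minimal cut sets: {Aft tracking receiver failed, Emergency antenna drive degraded, Right feed offline}; {Aft tracking receiver failed, Modem trips, Right feed offline}; {Aft tracking receiver failed, Right feed offline, Waveguide switch is inoperative}; {Aft tracking receiver failed, Auxiliary ACU degraded, LO source failed, Reserve upconverter malfunctions, Right feed offline, Secondary encoder is down}.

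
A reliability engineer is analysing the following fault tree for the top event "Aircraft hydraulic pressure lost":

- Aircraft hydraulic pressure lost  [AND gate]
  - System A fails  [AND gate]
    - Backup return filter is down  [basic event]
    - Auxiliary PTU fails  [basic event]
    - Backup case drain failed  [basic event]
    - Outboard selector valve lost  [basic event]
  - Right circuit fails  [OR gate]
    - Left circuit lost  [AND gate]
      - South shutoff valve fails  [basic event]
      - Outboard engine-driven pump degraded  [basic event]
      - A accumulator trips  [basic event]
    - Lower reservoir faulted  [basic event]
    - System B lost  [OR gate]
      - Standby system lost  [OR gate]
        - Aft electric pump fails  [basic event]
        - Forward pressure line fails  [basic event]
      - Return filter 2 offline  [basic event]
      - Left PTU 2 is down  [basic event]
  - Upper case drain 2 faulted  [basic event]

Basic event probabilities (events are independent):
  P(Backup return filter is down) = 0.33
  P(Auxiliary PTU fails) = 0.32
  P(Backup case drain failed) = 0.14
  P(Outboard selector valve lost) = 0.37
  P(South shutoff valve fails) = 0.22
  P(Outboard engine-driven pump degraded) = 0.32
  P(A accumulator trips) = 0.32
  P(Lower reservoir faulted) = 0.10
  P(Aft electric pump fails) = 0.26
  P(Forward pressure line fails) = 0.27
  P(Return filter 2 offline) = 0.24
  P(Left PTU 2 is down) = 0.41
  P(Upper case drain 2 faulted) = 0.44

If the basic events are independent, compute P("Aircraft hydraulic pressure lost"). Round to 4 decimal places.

P(System A fails) [AND] = 0.33 × 0.32 × 0.14 × 0.37 = 0.005470
P(Left circuit lost) [AND] = 0.22 × 0.32 × 0.32 = 0.022528
P(Standby system lost) [OR] = 1 − (1−0.26) × (1−0.27) = 0.459800
P(System B lost) [OR] = 1 − (1−0.459800) × (1−0.24) × (1−0.41) = 0.757774
P(Right circuit fails) [OR] = 1 − (1−0.022528) × (1−0.10) × (1−0.757774) = 0.786908
P(Aircraft hydraulic pressure lost) [AND] = 0.005470 × 0.786908 × 0.44 = 0.001894
Rounded to 4 decimal places: P(Aircraft hydraulic pressure lost) ≈ 0.0019.

0.0019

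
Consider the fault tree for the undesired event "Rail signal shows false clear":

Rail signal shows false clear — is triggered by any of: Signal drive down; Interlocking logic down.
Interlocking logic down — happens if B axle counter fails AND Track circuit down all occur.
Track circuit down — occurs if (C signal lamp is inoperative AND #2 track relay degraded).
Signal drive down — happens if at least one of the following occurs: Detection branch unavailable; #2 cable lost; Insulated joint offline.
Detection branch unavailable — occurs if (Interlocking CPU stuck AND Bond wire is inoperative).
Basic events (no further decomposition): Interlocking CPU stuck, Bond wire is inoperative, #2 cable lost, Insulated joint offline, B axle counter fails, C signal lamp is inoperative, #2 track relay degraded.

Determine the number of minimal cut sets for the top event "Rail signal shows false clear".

Detection branch unavailable [AND]: one cut set from each child combined → 1 × 1 = 1 cut set(s).
Signal drive down [OR]: union of children's cut sets → 3 cut set(s).
Track circuit down [AND]: one cut set from each child combined → 1 × 1 = 1 cut set(s).
Interlocking logic down [AND]: one cut set from each child combined → 1 × 1 = 1 cut set(s).
Rail signal shows false clear [OR]: union of children's cut sets → 4 cut set(s).
Minimal cut sets: {Bond wire is inoperative, Interlocking CPU stuck}; {#2 cable lost}; {Insulated joint offline}; {#2 track relay degraded, B axle counter fails, C signal lamp is inoperative}.

4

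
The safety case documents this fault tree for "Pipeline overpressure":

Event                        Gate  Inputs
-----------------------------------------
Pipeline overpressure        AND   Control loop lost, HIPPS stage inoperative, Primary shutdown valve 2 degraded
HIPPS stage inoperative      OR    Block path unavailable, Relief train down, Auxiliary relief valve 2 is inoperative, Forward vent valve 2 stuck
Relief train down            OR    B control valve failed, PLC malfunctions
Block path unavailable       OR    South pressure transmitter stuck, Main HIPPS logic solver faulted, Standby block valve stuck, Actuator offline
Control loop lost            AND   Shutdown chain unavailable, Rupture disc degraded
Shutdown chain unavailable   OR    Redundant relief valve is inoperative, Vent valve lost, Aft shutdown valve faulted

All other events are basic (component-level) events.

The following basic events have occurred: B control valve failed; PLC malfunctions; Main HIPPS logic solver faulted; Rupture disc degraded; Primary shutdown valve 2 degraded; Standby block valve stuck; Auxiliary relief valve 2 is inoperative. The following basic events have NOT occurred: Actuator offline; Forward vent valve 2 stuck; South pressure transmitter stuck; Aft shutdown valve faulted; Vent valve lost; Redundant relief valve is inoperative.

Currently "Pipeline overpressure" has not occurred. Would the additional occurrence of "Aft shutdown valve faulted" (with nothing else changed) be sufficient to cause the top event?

Counterfactual: set "Aft shutdown valve faulted" to occurred.
Shutdown chain unavailable [OR]: Redundant relief valve is inoperative=not, Vent valve lost=not, Aft shutdown valve faulted=occurs → at least one input occurs → occurs.
Control loop lost [AND]: Shutdown chain unavailable=occurs, Rupture disc degraded=occurs → all inputs occur → occurs.
Block path unavailable [OR]: South pressure transmitter stuck=not, Main HIPPS logic solver faulted=occurs, Standby block valve stuck=occurs, Actuator offline=not → at least one input occurs → occurs.
Relief train down [OR]: B control valve failed=occurs, PLC malfunctions=occurs → at least one input occurs → occurs.
HIPPS stage inoperative [OR]: Block path unavailable=occurs, Relief train down=occurs, Auxiliary relief valve 2 is inoperative=occurs, Forward vent valve 2 stuck=not → at least one input occurs → occurs.
Pipeline overpressure [AND]: Control loop lost=occurs, HIPPS stage inoperative=occurs, Primary shutdown valve 2 degraded=occurs → all inputs occur → occurs.

Yes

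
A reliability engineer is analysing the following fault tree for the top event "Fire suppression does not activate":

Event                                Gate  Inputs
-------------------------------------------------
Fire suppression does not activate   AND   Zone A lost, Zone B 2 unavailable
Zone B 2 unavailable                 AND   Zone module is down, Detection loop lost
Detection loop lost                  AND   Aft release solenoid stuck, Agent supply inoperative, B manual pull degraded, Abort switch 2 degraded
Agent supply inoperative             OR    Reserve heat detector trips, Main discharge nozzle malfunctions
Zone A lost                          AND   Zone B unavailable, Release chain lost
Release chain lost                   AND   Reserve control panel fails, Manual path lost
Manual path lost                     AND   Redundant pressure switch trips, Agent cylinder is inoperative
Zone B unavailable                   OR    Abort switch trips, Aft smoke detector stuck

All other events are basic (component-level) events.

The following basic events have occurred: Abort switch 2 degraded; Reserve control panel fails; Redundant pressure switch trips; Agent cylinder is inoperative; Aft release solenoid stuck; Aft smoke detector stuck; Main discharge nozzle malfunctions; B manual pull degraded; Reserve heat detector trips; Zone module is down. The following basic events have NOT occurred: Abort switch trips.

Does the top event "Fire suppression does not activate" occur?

Yes

Zone B unavailable [OR]: Abort switch trips=not, Aft smoke detector stuck=occurs → at least one input occurs → occurs.
Manual path lost [AND]: Redundant pressure switch trips=occurs, Agent cylinder is inoperative=occurs → all inputs occur → occurs.
Release chain lost [AND]: Reserve control panel fails=occurs, Manual path lost=occurs → all inputs occur → occurs.
Zone A lost [AND]: Zone B unavailable=occurs, Release chain lost=occurs → all inputs occur → occurs.
Agent supply inoperative [OR]: Reserve heat detector trips=occurs, Main discharge nozzle malfunctions=occurs → at least one input occurs → occurs.
Detection loop lost [AND]: Aft release solenoid stuck=occurs, Agent supply inoperative=occurs, B manual pull degraded=occurs, Abort switch 2 degraded=occurs → all inputs occur → occurs.
Zone B 2 unavailable [AND]: Zone module is down=occurs, Detection loop lost=occurs → all inputs occur → occurs.
Fire suppression does not activate [AND]: Zone A lost=occurs, Zone B 2 unavailable=occurs → all inputs occur → occurs.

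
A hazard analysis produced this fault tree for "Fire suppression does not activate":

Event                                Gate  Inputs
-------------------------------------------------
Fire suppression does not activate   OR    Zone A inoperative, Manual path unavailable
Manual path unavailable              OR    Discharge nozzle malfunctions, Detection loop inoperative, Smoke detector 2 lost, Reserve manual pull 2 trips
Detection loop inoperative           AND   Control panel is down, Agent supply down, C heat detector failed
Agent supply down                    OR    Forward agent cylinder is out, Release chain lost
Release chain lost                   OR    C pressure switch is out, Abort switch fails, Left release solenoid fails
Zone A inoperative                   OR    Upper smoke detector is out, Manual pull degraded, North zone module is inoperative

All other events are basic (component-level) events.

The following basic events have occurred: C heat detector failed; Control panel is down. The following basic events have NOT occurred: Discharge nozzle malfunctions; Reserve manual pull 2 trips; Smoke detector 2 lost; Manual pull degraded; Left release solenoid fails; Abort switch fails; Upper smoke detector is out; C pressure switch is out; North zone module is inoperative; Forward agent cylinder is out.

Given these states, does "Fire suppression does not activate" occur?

No

Zone A inoperative [OR]: Upper smoke detector is out=not, Manual pull degraded=not, North zone module is inoperative=not → no input occurs → does not occur.
Release chain lost [OR]: C pressure switch is out=not, Abort switch fails=not, Left release solenoid fails=not → no input occurs → does not occur.
Agent supply down [OR]: Forward agent cylinder is out=not, Release chain lost=not → no input occurs → does not occur.
Detection loop inoperative [AND]: Control panel is down=occurs, Agent supply down=not, C heat detector failed=occurs → not all inputs occur → does not occur.
Manual path unavailable [OR]: Discharge nozzle malfunctions=not, Detection loop inoperative=not, Smoke detector 2 lost=not, Reserve manual pull 2 trips=not → no input occurs → does not occur.
Fire suppression does not activate [OR]: Zone A inoperative=not, Manual path unavailable=not → no input occurs → does not occur.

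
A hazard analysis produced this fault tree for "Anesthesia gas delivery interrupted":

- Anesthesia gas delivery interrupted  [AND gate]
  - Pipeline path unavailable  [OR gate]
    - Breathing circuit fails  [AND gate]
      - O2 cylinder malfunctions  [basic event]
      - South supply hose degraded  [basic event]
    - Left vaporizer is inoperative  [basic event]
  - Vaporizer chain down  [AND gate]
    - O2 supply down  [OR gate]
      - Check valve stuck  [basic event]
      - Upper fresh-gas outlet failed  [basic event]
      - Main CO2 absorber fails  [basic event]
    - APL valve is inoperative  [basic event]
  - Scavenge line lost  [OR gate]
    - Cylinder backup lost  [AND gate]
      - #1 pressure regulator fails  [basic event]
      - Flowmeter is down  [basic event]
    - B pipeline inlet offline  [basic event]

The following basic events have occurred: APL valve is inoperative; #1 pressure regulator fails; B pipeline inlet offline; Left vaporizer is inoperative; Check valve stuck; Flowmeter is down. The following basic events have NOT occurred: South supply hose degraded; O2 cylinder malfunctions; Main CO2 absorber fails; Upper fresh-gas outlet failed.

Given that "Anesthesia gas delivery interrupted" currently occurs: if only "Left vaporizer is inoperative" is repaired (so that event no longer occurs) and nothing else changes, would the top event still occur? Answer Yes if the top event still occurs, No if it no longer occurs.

Counterfactual: set "Left vaporizer is inoperative" to not occurred.
Breathing circuit fails [AND]: O2 cylinder malfunctions=not, South supply hose degraded=not → not all inputs occur → does not occur.
Pipeline path unavailable [OR]: Breathing circuit fails=not, Left vaporizer is inoperative=not → no input occurs → does not occur.
O2 supply down [OR]: Check valve stuck=occurs, Upper fresh-gas outlet failed=not, Main CO2 absorber fails=not → at least one input occurs → occurs.
Vaporizer chain down [AND]: O2 supply down=occurs, APL valve is inoperative=occurs → all inputs occur → occurs.
Cylinder backup lost [AND]: #1 pressure regulator fails=occurs, Flowmeter is down=occurs → all inputs occur → occurs.
Scavenge line lost [OR]: Cylinder backup lost=occurs, B pipeline inlet offline=occurs → at least one input occurs → occurs.
Anesthesia gas delivery interrupted [AND]: Pipeline path unavailable=not, Vaporizer chain down=occurs, Scavenge line lost=occurs → not all inputs occur → does not occur.

No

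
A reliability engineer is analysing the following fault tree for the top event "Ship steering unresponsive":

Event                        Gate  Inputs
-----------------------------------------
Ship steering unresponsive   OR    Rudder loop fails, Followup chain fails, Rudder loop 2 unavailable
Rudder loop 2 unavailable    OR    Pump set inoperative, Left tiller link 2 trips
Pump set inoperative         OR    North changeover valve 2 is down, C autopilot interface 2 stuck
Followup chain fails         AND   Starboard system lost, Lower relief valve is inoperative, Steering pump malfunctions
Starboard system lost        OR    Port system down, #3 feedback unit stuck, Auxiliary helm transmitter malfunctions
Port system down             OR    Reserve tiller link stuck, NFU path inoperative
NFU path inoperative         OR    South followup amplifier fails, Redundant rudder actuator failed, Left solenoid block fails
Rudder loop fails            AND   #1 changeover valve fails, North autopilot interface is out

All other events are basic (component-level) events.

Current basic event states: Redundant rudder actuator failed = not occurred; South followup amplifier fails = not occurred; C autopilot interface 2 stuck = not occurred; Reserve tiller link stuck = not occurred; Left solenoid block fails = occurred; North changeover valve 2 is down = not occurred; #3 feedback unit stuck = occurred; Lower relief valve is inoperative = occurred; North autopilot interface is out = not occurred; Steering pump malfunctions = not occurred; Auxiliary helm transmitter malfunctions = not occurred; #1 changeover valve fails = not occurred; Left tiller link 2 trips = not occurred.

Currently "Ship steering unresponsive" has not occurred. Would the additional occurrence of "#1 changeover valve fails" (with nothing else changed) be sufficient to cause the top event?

No

Counterfactual: set "#1 changeover valve fails" to occurred.
Rudder loop fails [AND]: #1 changeover valve fails=occurs, North autopilot interface is out=not → not all inputs occur → does not occur.
NFU path inoperative [OR]: South followup amplifier fails=not, Redundant rudder actuator failed=not, Left solenoid block fails=occurs → at least one input occurs → occurs.
Port system down [OR]: Reserve tiller link stuck=not, NFU path inoperative=occurs → at least one input occurs → occurs.
Starboard system lost [OR]: Port system down=occurs, #3 feedback unit stuck=occurs, Auxiliary helm transmitter malfunctions=not → at least one input occurs → occurs.
Followup chain fails [AND]: Starboard system lost=occurs, Lower relief valve is inoperative=occurs, Steering pump malfunctions=not → not all inputs occur → does not occur.
Pump set inoperative [OR]: North changeover valve 2 is down=not, C autopilot interface 2 stuck=not → no input occurs → does not occur.
Rudder loop 2 unavailable [OR]: Pump set inoperative=not, Left tiller link 2 trips=not → no input occurs → does not occur.
Ship steering unresponsive [OR]: Rudder loop fails=not, Followup chain fails=not, Rudder loop 2 unavailable=not → no input occurs → does not occur.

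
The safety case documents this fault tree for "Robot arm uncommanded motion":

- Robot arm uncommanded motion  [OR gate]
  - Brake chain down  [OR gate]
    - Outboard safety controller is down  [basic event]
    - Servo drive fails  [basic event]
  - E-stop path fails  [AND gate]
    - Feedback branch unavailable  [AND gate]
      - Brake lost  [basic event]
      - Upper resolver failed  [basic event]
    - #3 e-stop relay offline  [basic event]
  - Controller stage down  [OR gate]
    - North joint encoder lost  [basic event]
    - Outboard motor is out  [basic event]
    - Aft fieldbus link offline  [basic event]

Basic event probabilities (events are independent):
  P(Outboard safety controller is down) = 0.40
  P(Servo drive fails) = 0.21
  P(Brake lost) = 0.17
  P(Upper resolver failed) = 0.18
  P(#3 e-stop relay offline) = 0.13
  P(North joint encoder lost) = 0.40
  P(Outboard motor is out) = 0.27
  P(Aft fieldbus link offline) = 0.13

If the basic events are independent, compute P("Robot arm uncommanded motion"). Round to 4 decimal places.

P(Brake chain down) [OR] = 1 − (1−0.40) × (1−0.21) = 0.526000
P(Feedback branch unavailable) [AND] = 0.17 × 0.18 = 0.030600
P(E-stop path fails) [AND] = 0.030600 × 0.13 = 0.003978
P(Controller stage down) [OR] = 1 − (1−0.40) × (1−0.27) × (1−0.13) = 0.618940
P(Robot arm uncommanded motion) [OR] = 1 − (1−0.526000) × (1−0.003978) × (1−0.618940) = 0.820096
Rounded to 4 decimal places: P(Robot arm uncommanded motion) ≈ 0.8201.

0.8201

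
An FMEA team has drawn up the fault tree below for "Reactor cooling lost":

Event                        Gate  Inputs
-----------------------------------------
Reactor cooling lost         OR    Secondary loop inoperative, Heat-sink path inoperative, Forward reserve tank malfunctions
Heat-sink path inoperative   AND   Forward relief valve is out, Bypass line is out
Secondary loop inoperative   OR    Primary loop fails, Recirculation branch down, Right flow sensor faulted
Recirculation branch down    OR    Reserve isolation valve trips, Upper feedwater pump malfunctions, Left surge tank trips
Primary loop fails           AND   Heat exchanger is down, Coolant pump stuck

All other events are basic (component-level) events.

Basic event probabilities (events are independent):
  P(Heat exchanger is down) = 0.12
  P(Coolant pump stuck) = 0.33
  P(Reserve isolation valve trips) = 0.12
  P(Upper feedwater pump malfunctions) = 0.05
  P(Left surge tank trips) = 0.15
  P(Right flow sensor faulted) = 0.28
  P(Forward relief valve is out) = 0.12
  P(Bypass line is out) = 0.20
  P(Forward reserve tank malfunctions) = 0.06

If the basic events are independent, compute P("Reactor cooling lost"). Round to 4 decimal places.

0.5492

P(Primary loop fails) [AND] = 0.12 × 0.33 = 0.039600
P(Recirculation branch down) [OR] = 1 − (1−0.12) × (1−0.05) × (1−0.15) = 0.289400
P(Secondary loop inoperative) [OR] = 1 − (1−0.039600) × (1−0.289400) × (1−0.28) = 0.508629
P(Heat-sink path inoperative) [AND] = 0.12 × 0.20 = 0.024000
P(Reactor cooling lost) [OR] = 1 − (1−0.508629) × (1−0.024000) × (1−0.06) = 0.549197
Rounded to 4 decimal places: P(Reactor cooling lost) ≈ 0.5492.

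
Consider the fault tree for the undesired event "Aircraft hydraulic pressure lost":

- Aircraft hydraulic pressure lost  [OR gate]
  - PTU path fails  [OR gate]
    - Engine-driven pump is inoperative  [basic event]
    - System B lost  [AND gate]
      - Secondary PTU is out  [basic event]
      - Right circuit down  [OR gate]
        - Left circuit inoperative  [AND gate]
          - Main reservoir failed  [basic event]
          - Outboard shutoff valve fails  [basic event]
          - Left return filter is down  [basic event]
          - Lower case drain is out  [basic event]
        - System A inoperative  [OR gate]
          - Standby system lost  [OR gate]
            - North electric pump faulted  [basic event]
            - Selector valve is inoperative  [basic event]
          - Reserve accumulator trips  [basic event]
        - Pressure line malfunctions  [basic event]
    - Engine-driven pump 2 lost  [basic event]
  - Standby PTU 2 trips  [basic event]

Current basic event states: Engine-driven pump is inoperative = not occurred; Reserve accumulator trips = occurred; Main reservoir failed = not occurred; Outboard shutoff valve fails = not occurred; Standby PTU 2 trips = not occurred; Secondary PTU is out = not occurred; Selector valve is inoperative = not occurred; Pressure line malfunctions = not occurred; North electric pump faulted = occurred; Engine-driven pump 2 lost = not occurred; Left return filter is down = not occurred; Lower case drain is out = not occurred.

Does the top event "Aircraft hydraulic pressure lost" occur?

No

Left circuit inoperative [AND]: Main reservoir failed=not, Outboard shutoff valve fails=not, Left return filter is down=not, Lower case drain is out=not → not all inputs occur → does not occur.
Standby system lost [OR]: North electric pump faulted=occurs, Selector valve is inoperative=not → at least one input occurs → occurs.
System A inoperative [OR]: Standby system lost=occurs, Reserve accumulator trips=occurs → at least one input occurs → occurs.
Right circuit down [OR]: Left circuit inoperative=not, System A inoperative=occurs, Pressure line malfunctions=not → at least one input occurs → occurs.
System B lost [AND]: Secondary PTU is out=not, Right circuit down=occurs → not all inputs occur → does not occur.
PTU path fails [OR]: Engine-driven pump is inoperative=not, System B lost=not, Engine-driven pump 2 lost=not → no input occurs → does not occur.
Aircraft hydraulic pressure lost [OR]: PTU path fails=not, Standby PTU 2 trips=not → no input occurs → does not occur.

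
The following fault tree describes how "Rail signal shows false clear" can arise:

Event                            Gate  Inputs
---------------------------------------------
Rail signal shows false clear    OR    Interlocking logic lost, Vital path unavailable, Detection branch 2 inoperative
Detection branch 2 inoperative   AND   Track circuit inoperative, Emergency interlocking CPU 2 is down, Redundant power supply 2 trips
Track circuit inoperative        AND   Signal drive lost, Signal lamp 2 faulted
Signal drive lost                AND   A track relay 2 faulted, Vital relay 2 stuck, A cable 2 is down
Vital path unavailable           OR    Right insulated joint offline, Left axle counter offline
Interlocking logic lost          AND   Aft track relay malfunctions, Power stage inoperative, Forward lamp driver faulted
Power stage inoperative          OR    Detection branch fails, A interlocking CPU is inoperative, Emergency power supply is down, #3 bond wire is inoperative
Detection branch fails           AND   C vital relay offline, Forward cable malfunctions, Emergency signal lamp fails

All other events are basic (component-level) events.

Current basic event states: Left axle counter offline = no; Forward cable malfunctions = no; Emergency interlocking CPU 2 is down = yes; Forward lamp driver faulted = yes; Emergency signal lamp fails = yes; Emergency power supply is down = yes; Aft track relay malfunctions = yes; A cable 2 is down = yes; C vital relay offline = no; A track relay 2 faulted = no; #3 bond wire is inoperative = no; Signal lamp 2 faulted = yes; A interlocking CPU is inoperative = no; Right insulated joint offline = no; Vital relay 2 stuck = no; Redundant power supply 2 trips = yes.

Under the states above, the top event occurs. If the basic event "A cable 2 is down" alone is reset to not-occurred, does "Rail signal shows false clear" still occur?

Yes

Counterfactual: set "A cable 2 is down" to not occurred.
Detection branch fails [AND]: C vital relay offline=not, Forward cable malfunctions=not, Emergency signal lamp fails=occurs → not all inputs occur → does not occur.
Power stage inoperative [OR]: Detection branch fails=not, A interlocking CPU is inoperative=not, Emergency power supply is down=occurs, #3 bond wire is inoperative=not → at least one input occurs → occurs.
Interlocking logic lost [AND]: Aft track relay malfunctions=occurs, Power stage inoperative=occurs, Forward lamp driver faulted=occurs → all inputs occur → occurs.
Vital path unavailable [OR]: Right insulated joint offline=not, Left axle counter offline=not → no input occurs → does not occur.
Signal drive lost [AND]: A track relay 2 faulted=not, Vital relay 2 stuck=not, A cable 2 is down=not → not all inputs occur → does not occur.
Track circuit inoperative [AND]: Signal drive lost=not, Signal lamp 2 faulted=occurs → not all inputs occur → does not occur.
Detection branch 2 inoperative [AND]: Track circuit inoperative=not, Emergency interlocking CPU 2 is down=occurs, Redundant power supply 2 trips=occurs → not all inputs occur → does not occur.
Rail signal shows false clear [OR]: Interlocking logic lost=occurs, Vital path unavailable=not, Detection branch 2 inoperative=not → at least one input occurs → occurs.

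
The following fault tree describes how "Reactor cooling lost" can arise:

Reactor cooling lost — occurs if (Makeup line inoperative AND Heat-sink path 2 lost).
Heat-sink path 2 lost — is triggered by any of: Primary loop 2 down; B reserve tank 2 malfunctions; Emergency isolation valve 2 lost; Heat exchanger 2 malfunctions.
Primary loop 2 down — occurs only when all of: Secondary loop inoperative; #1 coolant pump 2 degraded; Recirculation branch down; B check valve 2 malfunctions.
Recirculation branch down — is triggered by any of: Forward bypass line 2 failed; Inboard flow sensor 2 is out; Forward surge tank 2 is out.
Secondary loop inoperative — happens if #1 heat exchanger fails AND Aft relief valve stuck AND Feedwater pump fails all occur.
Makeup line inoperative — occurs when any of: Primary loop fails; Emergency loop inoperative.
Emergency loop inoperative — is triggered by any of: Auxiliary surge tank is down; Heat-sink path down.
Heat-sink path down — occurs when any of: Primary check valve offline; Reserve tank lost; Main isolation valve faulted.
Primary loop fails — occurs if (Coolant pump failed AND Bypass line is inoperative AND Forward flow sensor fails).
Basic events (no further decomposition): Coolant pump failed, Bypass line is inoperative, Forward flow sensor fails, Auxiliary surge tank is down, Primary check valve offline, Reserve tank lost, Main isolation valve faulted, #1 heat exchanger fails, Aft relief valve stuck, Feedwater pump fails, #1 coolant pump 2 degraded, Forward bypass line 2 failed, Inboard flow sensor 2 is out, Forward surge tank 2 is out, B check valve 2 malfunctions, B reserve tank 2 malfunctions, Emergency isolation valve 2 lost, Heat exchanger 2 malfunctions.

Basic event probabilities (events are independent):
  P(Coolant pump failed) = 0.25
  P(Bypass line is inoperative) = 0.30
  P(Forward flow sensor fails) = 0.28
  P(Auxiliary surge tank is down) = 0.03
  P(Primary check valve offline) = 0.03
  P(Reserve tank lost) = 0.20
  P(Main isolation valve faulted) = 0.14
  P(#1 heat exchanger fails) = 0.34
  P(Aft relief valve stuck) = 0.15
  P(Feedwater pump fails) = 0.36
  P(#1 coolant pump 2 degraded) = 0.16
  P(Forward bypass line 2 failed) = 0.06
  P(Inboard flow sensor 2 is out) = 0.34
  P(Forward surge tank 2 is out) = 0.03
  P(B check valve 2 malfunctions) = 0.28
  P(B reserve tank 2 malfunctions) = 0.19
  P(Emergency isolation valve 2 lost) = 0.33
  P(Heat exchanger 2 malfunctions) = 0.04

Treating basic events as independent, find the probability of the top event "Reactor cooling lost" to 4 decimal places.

P(Primary loop fails) [AND] = 0.25 × 0.30 × 0.28 = 0.021000
P(Heat-sink path down) [OR] = 1 − (1−0.03) × (1−0.20) × (1−0.14) = 0.332640
P(Emergency loop inoperative) [OR] = 1 − (1−0.03) × (1−0.332640) = 0.352661
P(Makeup line inoperative) [OR] = 1 − (1−0.021000) × (1−0.352661) = 0.366255
P(Secondary loop inoperative) [AND] = 0.34 × 0.15 × 0.36 = 0.018360
P(Recirculation branch down) [OR] = 1 − (1−0.06) × (1−0.34) × (1−0.03) = 0.398212
P(Primary loop 2 down) [AND] = 0.018360 × 0.16 × 0.398212 × 0.28 = 0.000328
P(Heat-sink path 2 lost) [OR] = 1 − (1−0.000328) × (1−0.19) × (1−0.33) × (1−0.04) = 0.479179
P(Reactor cooling lost) [AND] = 0.366255 × 0.479179 = 0.175502
Rounded to 4 decimal places: P(Reactor cooling lost) ≈ 0.1755.

0.1755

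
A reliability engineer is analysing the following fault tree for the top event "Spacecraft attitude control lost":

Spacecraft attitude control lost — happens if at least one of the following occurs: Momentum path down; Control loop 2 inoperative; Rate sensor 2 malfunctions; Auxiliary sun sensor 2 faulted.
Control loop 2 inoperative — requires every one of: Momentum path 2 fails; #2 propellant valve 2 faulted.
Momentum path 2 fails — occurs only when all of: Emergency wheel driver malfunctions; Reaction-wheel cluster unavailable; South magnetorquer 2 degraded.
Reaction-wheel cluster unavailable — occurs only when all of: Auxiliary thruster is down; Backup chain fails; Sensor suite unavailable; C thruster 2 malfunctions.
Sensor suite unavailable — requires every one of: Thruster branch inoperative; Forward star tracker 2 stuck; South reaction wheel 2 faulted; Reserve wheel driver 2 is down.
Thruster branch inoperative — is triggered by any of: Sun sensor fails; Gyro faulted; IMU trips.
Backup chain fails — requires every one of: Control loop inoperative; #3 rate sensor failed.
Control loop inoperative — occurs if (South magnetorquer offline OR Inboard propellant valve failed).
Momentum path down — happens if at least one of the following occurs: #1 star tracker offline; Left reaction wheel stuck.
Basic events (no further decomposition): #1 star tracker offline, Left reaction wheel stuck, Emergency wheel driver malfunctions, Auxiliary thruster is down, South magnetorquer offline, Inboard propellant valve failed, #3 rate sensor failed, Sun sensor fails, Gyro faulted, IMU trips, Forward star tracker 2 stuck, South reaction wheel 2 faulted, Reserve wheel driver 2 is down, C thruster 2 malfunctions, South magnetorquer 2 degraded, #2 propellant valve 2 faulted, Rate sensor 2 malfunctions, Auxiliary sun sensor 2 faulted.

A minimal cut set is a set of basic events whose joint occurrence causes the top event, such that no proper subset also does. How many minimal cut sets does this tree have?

10

Momentum path down [OR]: union of children's cut sets → 2 cut set(s).
Control loop inoperative [OR]: union of children's cut sets → 2 cut set(s).
Backup chain fails [AND]: one cut set from each child combined → 2 × 1 = 2 cut set(s).
Thruster branch inoperative [OR]: union of children's cut sets → 3 cut set(s).
Sensor suite unavailable [AND]: one cut set from each child combined → 3 × 1 × 1 × 1 = 3 cut set(s).
Reaction-wheel cluster unavailable [AND]: one cut set from each child combined → 1 × 2 × 3 × 1 = 6 cut set(s).
Momentum path 2 fails [AND]: one cut set from each child combined → 1 × 6 × 1 = 6 cut set(s).
Control loop 2 inoperative [AND]: one cut set from each child combined → 6 × 1 = 6 cut set(s).
Spacecraft attitude control lost [OR]: union of children's cut sets → 10 cut set(s).
Minimal cut sets: {#1 star tracker offline}; {Left reaction wheel stuck}; {#2 propellant valve 2 faulted, #3 rate sensor failed, Auxiliary thruster is down, C thruster 2 malfunctions, Emergency wheel driver malfunctions, Forward star tracker 2 stuck, Reserve wheel driver 2 is down, South magnetorquer 2 degraded, South magnetorquer offline, South reaction wheel 2 faulted, Sun sensor fails}; {#2 propellant valve 2 faulted, #3 rate sensor failed, Auxiliary thruster is down, C thruster 2 malfunctions, Emergency wheel driver malfunctions, Forward star tracker 2 stuck, Gyro faulted, Reserve wheel driver 2 is down, South magnetorquer 2 degraded, South magnetorquer offline, South reaction wheel 2 faulted}; {#2 propellant valve 2 faulted, #3 rate sensor failed, Auxiliary thruster is down, C thruster 2 malfunctions, Emergency wheel driver malfunctions, Forward star tracker 2 stuck, IMU trips, Reserve wheel driver 2 is down, South magnetorquer 2 degraded, South magnetorquer offline, South reaction wheel 2 faulted}; {#2 propellant valve 2 faulted, #3 rate sensor failed, Auxiliary thruster is down, C thruster 2 malfunctions, Emergency wheel driver malfunctions, Forward star tracker 2 stuck, Inboard propellant valve failed, Reserve wheel driver 2 is down, South magnetorquer 2 degraded, South reaction wheel 2 faulted, Sun sensor fails}; {#2 propellant valve 2 faulted, #3 rate sensor failed, Auxiliary thruster is down, C thruster 2 malfunctions, Emergency wheel driver malfunctions, Forward star tracker 2 stuck, Gyro faulted, Inboard propellant valve failed, Reserve wheel driver 2 is down, South magnetorquer 2 degraded, South reaction wheel 2 faulted}; {#2 propellant valve 2 faulted, #3 rate sensor failed, Auxiliary thruster is down, C thruster 2 malfunctions, Emergency wheel driver malfunctions, Forward star tracker 2 stuck, IMU trips, Inboard propellant valve failed, Reserve wheel driver 2 is down, South magnetorquer 2 degraded, South reaction wheel 2 faulted}; {Rate sensor 2 malfunctions}; {Auxiliary sun sensor 2 faulted}.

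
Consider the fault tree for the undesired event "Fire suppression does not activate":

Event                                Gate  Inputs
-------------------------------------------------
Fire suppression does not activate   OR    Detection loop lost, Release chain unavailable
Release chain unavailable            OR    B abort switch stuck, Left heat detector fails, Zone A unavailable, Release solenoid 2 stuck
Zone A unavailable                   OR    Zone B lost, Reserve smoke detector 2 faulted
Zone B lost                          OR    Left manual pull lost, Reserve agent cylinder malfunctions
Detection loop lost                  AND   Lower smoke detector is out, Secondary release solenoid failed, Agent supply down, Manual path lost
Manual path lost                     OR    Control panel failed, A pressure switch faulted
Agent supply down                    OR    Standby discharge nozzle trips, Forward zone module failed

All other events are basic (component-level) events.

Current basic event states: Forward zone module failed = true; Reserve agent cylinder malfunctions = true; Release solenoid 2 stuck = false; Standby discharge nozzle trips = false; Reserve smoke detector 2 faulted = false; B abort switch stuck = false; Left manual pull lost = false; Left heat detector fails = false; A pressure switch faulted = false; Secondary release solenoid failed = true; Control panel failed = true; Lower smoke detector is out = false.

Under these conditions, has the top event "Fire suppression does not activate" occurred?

Yes

Agent supply down [OR]: Standby discharge nozzle trips=not, Forward zone module failed=occurs → at least one input occurs → occurs.
Manual path lost [OR]: Control panel failed=occurs, A pressure switch faulted=not → at least one input occurs → occurs.
Detection loop lost [AND]: Lower smoke detector is out=not, Secondary release solenoid failed=occurs, Agent supply down=occurs, Manual path lost=occurs → not all inputs occur → does not occur.
Zone B lost [OR]: Left manual pull lost=not, Reserve agent cylinder malfunctions=occurs → at least one input occurs → occurs.
Zone A unavailable [OR]: Zone B lost=occurs, Reserve smoke detector 2 faulted=not → at least one input occurs → occurs.
Release chain unavailable [OR]: B abort switch stuck=not, Left heat detector fails=not, Zone A unavailable=occurs, Release solenoid 2 stuck=not → at least one input occurs → occurs.
Fire suppression does not activate [OR]: Detection loop lost=not, Release chain unavailable=occurs → at least one input occurs → occurs.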